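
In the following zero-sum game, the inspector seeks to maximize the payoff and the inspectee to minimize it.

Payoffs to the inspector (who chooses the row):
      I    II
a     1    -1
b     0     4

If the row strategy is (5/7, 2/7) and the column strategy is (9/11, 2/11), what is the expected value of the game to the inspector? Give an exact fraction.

51/77

Against (9/11, 2/11), each row's expected payoff is a: 7/11; b: 8/11.
Taking the (5/7, 2/7)-weighted average: (5/7)·(7/11) + (2/7)·(8/11) = 51/77.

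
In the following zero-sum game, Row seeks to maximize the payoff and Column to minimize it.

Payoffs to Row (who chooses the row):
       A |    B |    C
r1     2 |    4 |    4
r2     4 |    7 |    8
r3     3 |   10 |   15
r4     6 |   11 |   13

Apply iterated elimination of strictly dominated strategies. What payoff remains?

6

Column C is strictly dominated by A for Column (2<4, 4<8, 3<15, 6<13); eliminate C.
Column B is strictly dominated by A for Column (2<4, 4<7, 3<10, 6<11); eliminate B.
Row r1 is strictly dominated by row r2 (4>2); eliminate r1.
Row r3 is strictly dominated by row r2 (4>3); eliminate r3.
Row r2 is strictly dominated by row r4 (6>4); eliminate r2.
Only (r4, A) remains, with payoff 6.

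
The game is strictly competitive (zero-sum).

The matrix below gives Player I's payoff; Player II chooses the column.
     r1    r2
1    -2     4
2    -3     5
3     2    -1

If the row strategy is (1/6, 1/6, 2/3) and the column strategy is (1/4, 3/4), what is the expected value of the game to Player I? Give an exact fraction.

3/4

Against (1/4, 3/4), each row's expected payoff is 1: 5/2; 2: 3; 3: -1/4.
Taking the (1/6, 1/6, 2/3)-weighted average: (1/6)·(5/2) + (1/6)·(3) + (2/3)·(-1/4) = 3/4.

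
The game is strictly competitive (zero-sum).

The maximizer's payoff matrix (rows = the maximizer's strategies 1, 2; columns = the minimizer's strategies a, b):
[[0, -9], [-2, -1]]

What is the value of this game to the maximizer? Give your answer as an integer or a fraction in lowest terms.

-9/5

Row minima are -9 and -2, so the maximizer's maximin is -2; column maxima are 0 and -1, so the minimizer's minimax is -1. These differ, so the equilibrium is in mixed strategies.
Let the maximizer play 1 with probability p. The minimizer is indifferent when −2(1−p) = −9p − (1−p), giving p = 1/10.
Let the minimizer play a with probability q. The maximizer is indifferent when −9(1−q) = −2q − (1−q), giving q = 4/5.
The value is 0·(4/5) + (-9)·(1/5) = -9/5.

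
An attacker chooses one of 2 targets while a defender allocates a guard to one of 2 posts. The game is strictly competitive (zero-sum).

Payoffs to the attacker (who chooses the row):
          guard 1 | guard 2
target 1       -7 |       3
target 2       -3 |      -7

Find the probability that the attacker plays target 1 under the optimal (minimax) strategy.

Row minima are -7 and -7, so the attacker's maximin is -7; column maxima are -3 and 3, so the defender's minimax is -3. These differ, so the equilibrium is in mixed strategies.
Let the attacker play target 1 with probability p. The defender is indifferent when −7p − 3(1−p) = 3p − 7(1−p), giving p = 2/7.

2/7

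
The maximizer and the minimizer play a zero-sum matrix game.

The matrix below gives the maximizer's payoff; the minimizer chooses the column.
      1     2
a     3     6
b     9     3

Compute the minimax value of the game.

Row minima are 3 and 3, so the maximizer's maximin is 3; column maxima are 9 and 6, so the minimizer's minimax is 6. These differ, so the equilibrium is in mixed strategies.
Let the maximizer play a with probability p. The minimizer is indifferent when 3p + 9(1−p) = 6p + 3(1−p), giving p = 2/3.
Let the minimizer play 1 with probability q. The maximizer is indifferent when 3q + 6(1−q) = 9q + 3(1−q), giving q = 1/3.
The value is 3·(1/3) + (6)·(2/3) = 5.

5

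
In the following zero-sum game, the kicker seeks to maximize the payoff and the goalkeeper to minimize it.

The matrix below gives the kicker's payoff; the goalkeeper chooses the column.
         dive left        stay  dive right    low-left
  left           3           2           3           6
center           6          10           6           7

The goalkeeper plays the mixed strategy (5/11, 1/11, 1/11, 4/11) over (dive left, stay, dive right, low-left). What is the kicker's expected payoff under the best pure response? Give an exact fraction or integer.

left: (3)·(5/11) + (2)·(1/11) + (3)·(1/11) + (6)·(4/11) = 4.
center: (6)·(5/11) + (10)·(1/11) + (6)·(1/11) + (7)·(4/11) = 74/11.
The best pure response is center with expected payoff 74/11.

74/11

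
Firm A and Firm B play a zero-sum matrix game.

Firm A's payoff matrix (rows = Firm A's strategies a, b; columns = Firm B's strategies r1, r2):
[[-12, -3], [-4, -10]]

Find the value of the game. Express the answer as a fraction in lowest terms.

Row minima are -12 and -10, so Firm A's maximin is -10; column maxima are -4 and -3, so Firm B's minimax is -4. These differ, so the equilibrium is in mixed strategies.
Let Firm A play a with probability p. Firm B is indifferent when −12p − 4(1−p) = −3p − 10(1−p), giving p = 2/5.
Let Firm B play r1 with probability q. Firm A is indifferent when −12q − 3(1−q) = −4q − 10(1−q), giving q = 7/15.
The value is -12·(7/15) + (-3)·(8/15) = -36/5.

-36/5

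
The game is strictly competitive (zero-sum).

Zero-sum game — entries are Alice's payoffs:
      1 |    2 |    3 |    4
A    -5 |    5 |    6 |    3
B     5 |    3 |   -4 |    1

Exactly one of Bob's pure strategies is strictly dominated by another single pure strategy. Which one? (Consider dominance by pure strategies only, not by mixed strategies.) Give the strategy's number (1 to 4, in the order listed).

2

Bob prefers columns that give Alice less. Compare 2 with 4: 3 < 5, 1 < 3.
So 4 strictly dominates 2 for Bob; 2 is strictly dominated.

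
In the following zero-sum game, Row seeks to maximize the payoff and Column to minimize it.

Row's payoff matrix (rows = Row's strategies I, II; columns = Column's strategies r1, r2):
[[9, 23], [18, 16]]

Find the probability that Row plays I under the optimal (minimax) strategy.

1/8

Row minima are 9 and 16, so Row's maximin is 16; column maxima are 18 and 23, so Column's minimax is 18. These differ, so the equilibrium is in mixed strategies.
Let Row play I with probability p. Column is indifferent when 9p + 18(1−p) = 23p + 16(1−p), giving p = 1/8.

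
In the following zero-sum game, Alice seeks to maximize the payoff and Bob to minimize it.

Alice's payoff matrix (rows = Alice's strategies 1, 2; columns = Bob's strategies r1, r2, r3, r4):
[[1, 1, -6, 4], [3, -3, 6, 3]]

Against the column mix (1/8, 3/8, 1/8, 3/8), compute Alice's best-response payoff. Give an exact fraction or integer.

1: (1)·(1/8) + (1)·(3/8) + (-6)·(1/8) + (4)·(3/8) = 5/4.
2: (3)·(1/8) + (-3)·(3/8) + (6)·(1/8) + (3)·(3/8) = 9/8.
The best pure response is 1 with expected payoff 5/4.

5/4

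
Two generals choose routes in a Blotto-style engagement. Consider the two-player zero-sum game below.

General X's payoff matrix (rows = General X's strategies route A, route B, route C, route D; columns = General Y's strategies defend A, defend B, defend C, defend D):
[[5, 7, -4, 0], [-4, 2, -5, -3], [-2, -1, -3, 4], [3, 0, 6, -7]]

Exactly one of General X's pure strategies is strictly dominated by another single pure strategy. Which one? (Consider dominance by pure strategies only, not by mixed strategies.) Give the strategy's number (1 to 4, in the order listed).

2

Compare route B with route A: 5 > -4, 7 > 2, -4 > -5, 0 > -3.
So route A strictly dominates route B for General X; route B is strictly dominated.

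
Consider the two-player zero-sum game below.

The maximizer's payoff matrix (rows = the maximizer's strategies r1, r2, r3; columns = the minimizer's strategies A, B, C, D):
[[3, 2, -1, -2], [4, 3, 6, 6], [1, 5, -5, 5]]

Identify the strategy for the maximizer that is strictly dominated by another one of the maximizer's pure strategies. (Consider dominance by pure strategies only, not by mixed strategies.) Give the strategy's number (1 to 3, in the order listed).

Compare r1 with r2: 4 > 3, 3 > 2, 6 > -1, 6 > -2.
So r2 strictly dominates r1 for the maximizer; r1 is strictly dominated.

1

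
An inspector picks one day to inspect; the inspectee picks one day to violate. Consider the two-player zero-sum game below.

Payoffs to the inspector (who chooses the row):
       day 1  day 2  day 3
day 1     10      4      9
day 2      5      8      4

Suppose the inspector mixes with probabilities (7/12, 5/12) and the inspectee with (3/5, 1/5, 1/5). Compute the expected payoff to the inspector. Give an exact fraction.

Against (3/5, 1/5, 1/5), each row's expected payoff is day 1: 43/5; day 2: 27/5.
Taking the (7/12, 5/12)-weighted average: (7/12)·(43/5) + (5/12)·(27/5) = 109/15.

109/15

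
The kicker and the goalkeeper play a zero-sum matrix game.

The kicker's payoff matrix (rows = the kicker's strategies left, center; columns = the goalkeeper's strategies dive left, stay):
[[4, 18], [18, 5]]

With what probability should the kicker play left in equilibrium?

Row minima are 4 and 5, so the kicker's maximin is 5; column maxima are 18 and 18, so the goalkeeper's minimax is 18. These differ, so the equilibrium is in mixed strategies.
Let the kicker play left with probability p. The goalkeeper is indifferent when 4p + 18(1−p) = 18p + 5(1−p), giving p = 13/27.

13/27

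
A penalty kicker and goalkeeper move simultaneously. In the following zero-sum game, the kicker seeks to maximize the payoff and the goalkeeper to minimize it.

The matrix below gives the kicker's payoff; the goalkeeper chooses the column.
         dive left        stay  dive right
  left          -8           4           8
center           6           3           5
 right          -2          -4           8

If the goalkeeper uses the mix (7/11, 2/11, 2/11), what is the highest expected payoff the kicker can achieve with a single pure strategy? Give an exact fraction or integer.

58/11

left: (-8)·(7/11) + (4)·(2/11) + (8)·(2/11) = -32/11.
center: (6)·(7/11) + (3)·(2/11) + (5)·(2/11) = 58/11.
right: (-2)·(7/11) + (-4)·(2/11) + (8)·(2/11) = -6/11.
The best pure response is center with expected payoff 58/11.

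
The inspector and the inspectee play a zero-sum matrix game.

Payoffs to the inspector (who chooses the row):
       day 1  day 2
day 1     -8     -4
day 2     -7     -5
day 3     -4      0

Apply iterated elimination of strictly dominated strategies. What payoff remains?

-4

Column day 2 is strictly dominated by day 1 for the inspectee (-8<-4, -7<-5, -4<0); eliminate day 2.
Row day 2 is strictly dominated by row day 3 (-4>-7); eliminate day 2.
Row day 1 is strictly dominated by row day 3 (-4>-8); eliminate day 1.
Only (day 3, day 1) remains, with payoff -4.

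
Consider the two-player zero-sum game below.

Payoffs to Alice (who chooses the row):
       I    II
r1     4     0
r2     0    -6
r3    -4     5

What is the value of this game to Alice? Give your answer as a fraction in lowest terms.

Row r2 is strictly dominated by row r1, so Alice never plays it.
The remaining 2×2 game on (r1, r3) × (I, II) has no saddle point. Let Alice play r1 with probability p; indifference gives 4p − 4(1−p) = 5(1−p), so p = 9/13.
Similarly Bob's optimal q on I is 5/13, and the value is 4·(5/13) + (0)·(8/13) = 20/13.

20/13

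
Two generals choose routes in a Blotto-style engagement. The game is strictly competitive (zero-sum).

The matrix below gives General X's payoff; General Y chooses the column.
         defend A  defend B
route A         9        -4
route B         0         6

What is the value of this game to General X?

Row minima are -4 and 0, so General X's maximin is 0; column maxima are 9 and 6, so General Y's minimax is 6. These differ, so the equilibrium is in mixed strategies.
Let General X play route A with probability p. General Y is indifferent when 9p = −4p + 6(1−p), giving p = 6/19.
Let General Y play defend A with probability q. General X is indifferent when 9q − 4(1−q) = 6(1−q), giving q = 10/19.
The value is 9·(10/19) + (-4)·(9/19) = 54/19.

54/19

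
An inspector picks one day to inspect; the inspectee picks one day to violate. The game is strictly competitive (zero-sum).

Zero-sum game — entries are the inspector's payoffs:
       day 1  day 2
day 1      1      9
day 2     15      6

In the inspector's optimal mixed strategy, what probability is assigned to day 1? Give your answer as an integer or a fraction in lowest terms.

Row minima are 1 and 6, so the inspector's maximin is 6; column maxima are 15 and 9, so the inspectee's minimax is 9. These differ, so the equilibrium is in mixed strategies.
Let the inspector play day 1 with probability p. The inspectee is indifferent when p + 15(1−p) = 9p + 6(1−p), giving p = 9/17.

9/17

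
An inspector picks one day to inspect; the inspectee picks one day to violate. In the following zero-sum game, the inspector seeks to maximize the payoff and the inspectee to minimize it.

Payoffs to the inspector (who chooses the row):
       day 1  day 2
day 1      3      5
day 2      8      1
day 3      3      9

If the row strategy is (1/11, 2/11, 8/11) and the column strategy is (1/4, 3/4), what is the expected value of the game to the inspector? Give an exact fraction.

70/11

Against (1/4, 3/4), each row's expected payoff is day 1: 9/2; day 2: 11/4; day 3: 15/2.
Taking the (1/11, 2/11, 8/11)-weighted average: (1/11)·(9/2) + (2/11)·(11/4) + (8/11)·(15/2) = 70/11.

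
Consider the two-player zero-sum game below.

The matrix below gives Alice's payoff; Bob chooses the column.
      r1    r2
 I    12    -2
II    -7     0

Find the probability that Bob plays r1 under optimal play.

2/21

Row minima are -2 and -7, so Alice's maximin is -2; column maxima are 12 and 0, so Bob's minimax is 0. These differ, so the equilibrium is in mixed strategies.
Let Bob play r1 with probability q. Alice is indifferent when 12q − 2(1−q) = −7q, giving q = 2/21.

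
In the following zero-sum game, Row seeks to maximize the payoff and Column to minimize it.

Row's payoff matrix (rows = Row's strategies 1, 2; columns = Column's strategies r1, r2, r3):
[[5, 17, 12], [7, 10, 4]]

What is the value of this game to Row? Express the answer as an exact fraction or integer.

32/5

Column r2 is strictly dominated by r3 for Column (it gives Row more in every row).
The remaining 2×2 game on (1, 2) × (r1, r3) has no saddle point. Let Row play 1 with probability p; indifference gives 5p + 7(1−p) = 12p + 4(1−p), so p = 3/10.
Similarly Column's optimal q on r1 is 4/5, and the value is 5·(4/5) + (12)·(1/5) = 32/5.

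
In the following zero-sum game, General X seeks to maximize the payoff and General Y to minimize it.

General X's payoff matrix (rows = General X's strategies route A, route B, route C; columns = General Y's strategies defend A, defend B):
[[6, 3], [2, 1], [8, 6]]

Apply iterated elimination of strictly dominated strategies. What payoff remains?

Column defend A is strictly dominated by defend B for General Y (3<6, 1<2, 6<8); eliminate defend A.
Row route B is strictly dominated by row route A (3>1); eliminate route B.
Row route A is strictly dominated by row route C (6>3); eliminate route A.
Only (route C, defend B) remains, with payoff 6.

6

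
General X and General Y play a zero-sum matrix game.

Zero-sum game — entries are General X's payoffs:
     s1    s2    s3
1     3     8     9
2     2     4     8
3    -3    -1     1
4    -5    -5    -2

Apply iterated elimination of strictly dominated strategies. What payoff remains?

3

Row 4 is strictly dominated by row 1 (3>-5, 8>-5, 9>-2); eliminate 4.
Row 3 is strictly dominated by row 1 (3>-3, 8>-1, 9>1); eliminate 3.
Column s2 is strictly dominated by s1 for General Y (3<8, 2<4); eliminate s2.
Column s3 is strictly dominated by s1 for General Y (3<9, 2<8); eliminate s3.
Row 2 is strictly dominated by row 1 (3>2); eliminate 2.
Only (1, s1) remains, with payoff 3.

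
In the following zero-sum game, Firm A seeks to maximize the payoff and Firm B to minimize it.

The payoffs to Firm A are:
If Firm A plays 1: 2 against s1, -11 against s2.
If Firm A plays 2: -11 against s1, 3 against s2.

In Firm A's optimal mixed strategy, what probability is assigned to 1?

14/27

Row minima are -11 and -11, so Firm A's maximin is -11; column maxima are 2 and 3, so Firm B's minimax is 2. These differ, so the equilibrium is in mixed strategies.
Let Firm A play 1 with probability p. Firm B is indifferent when 2p − 11(1−p) = −11p + 3(1−p), giving p = 14/27.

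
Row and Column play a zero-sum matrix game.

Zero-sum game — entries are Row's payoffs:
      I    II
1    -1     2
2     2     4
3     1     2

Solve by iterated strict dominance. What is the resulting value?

Column II is strictly dominated by I for Column (-1<2, 2<4, 1<2); eliminate II.
Row 1 is strictly dominated by row 2 (2>-1); eliminate 1.
Row 3 is strictly dominated by row 2 (2>1); eliminate 3.
Only (2, I) remains, with payoff 2.

2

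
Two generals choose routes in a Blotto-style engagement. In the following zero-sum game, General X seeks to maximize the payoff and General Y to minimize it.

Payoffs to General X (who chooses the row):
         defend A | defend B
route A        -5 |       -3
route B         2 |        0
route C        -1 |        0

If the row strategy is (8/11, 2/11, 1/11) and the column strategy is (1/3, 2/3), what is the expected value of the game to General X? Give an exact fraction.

Against (1/3, 2/3), each row's expected payoff is route A: -11/3; route B: 2/3; route C: -1/3.
Taking the (8/11, 2/11, 1/11)-weighted average: (8/11)·(-11/3) + (2/11)·(2/3) + (1/11)·(-1/3) = -85/33.

-85/33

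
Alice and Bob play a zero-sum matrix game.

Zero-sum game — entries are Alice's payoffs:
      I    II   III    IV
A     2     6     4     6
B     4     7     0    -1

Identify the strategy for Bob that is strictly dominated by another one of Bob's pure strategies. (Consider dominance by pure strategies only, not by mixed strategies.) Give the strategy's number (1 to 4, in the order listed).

Bob prefers columns that give Alice less. Compare II with I: 2 < 6, 4 < 7.
So I strictly dominates II for Bob; II is strictly dominated.

2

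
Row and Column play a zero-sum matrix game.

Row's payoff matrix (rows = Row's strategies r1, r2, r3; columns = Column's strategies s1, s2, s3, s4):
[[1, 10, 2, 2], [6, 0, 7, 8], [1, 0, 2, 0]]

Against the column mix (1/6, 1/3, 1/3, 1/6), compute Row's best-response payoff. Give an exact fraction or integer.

r1: (1)·(1/6) + (10)·(1/3) + (2)·(1/3) + (2)·(1/6) = 9/2.
r2: (6)·(1/6) + (0)·(1/3) + (7)·(1/3) + (8)·(1/6) = 14/3.
r3: (1)·(1/6) + (0)·(1/3) + (2)·(1/3) + (0)·(1/6) = 5/6.
The best pure response is r2 with expected payoff 14/3.

14/3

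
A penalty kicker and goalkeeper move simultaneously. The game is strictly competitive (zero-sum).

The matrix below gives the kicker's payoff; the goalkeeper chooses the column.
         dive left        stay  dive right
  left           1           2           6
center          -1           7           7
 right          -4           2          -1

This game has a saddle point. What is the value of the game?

Row minima: 1, -1, -4 → the kicker's maximin is 1.
Column maxima: 1, 7, 7 → the goalkeeper's minimax is 1.
They coincide at (left, dive left), so the value is 1.

1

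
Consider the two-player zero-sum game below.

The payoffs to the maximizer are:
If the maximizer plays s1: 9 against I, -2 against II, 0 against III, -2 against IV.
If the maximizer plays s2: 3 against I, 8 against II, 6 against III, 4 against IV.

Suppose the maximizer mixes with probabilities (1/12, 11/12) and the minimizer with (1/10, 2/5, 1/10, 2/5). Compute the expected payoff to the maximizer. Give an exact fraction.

31/6

Against (1/10, 2/5, 1/10, 2/5), each row's expected payoff is s1: -7/10; s2: 57/10.
Taking the (1/12, 11/12)-weighted average: (1/12)·(-7/10) + (11/12)·(57/10) = 31/6.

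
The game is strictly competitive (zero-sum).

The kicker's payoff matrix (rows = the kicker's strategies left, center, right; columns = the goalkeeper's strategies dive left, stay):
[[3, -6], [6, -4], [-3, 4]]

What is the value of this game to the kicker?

Row left is strictly dominated by row center, so the kicker never plays it.
The remaining 2×2 game on (center, right) × (dive left, stay) has no saddle point. Let the kicker play center with probability p; indifference gives 6p − 3(1−p) = −4p + 4(1−p), so p = 7/17.
Similarly the goalkeeper's optimal q on dive left is 8/17, and the value is 6·(8/17) + (-4)·(9/17) = 12/17.

12/17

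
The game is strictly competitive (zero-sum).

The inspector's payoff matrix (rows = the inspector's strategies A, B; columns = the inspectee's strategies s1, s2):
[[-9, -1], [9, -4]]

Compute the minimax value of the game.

-15/7

Row minima are -9 and -4, so the inspector's maximin is -4; column maxima are 9 and -1, so the inspectee's minimax is -1. These differ, so the equilibrium is in mixed strategies.
Let the inspector play A with probability p. The inspectee is indifferent when −9p + 9(1−p) = −p − 4(1−p), giving p = 13/21.
Let the inspectee play s1 with probability q. The inspector is indifferent when −9q − (1−q) = 9q − 4(1−q), giving q = 1/7.
The value is -9·(1/7) + (-1)·(6/7) = -15/7.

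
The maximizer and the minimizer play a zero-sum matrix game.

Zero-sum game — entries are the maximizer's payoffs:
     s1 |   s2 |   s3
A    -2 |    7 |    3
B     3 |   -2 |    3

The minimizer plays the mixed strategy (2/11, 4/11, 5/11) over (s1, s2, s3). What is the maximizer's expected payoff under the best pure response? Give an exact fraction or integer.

A: (-2)·(2/11) + (7)·(4/11) + (3)·(5/11) = 39/11.
B: (3)·(2/11) + (-2)·(4/11) + (3)·(5/11) = 13/11.
The best pure response is A with expected payoff 39/11.

39/11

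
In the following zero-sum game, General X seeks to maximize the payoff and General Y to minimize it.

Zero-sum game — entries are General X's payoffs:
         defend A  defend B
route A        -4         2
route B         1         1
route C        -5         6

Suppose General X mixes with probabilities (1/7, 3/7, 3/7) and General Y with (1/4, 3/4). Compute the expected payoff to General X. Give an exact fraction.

Against (1/4, 3/4), each row's expected payoff is route A: 1/2; route B: 1; route C: 13/4.
Taking the (1/7, 3/7, 3/7)-weighted average: (1/7)·(1/2) + (3/7)·(1) + (3/7)·(13/4) = 53/28.

53/28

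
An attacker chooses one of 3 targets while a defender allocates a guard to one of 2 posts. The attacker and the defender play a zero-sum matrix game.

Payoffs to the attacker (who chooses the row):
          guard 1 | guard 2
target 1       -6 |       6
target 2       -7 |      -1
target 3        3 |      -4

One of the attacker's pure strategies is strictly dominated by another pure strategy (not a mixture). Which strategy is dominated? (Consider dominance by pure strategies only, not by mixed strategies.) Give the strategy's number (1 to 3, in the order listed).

2

Compare target 2 with target 1: -6 > -7, 6 > -1.
So target 1 strictly dominates target 2 for the attacker; target 2 is strictly dominated.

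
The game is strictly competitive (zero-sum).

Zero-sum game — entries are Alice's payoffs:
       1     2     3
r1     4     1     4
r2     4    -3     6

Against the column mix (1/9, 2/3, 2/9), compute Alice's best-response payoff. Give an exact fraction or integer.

2

r1: (4)·(1/9) + (1)·(2/3) + (4)·(2/9) = 2.
r2: (4)·(1/9) + (-3)·(2/3) + (6)·(2/9) = -2/9.
The best pure response is r1 with expected payoff 2.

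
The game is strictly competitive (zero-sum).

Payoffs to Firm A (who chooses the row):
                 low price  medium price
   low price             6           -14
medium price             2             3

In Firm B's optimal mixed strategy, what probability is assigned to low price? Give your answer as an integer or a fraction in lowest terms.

Row minima are -14 and 2, so Firm A's maximin is 2; column maxima are 6 and 3, so Firm B's minimax is 3. These differ, so the equilibrium is in mixed strategies.
Let Firm B play low price with probability q. Firm A is indifferent when 6q − 14(1−q) = 2q + 3(1−q), giving q = 17/21.

17/21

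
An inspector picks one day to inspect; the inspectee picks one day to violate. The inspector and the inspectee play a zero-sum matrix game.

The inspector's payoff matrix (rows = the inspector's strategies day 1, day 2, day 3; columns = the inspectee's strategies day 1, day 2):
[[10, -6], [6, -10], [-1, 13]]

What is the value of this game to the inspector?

Row day 2 is strictly dominated by row day 1, so the inspector never plays it.
The remaining 2×2 game on (day 1, day 3) × (day 1, day 2) has no saddle point. Let the inspector play day 1 with probability p; indifference gives 10p − (1−p) = −6p + 13(1−p), so p = 7/15.
Similarly the inspectee's optimal q on day 1 is 19/30, and the value is 10·(19/30) + (-6)·(11/30) = 62/15.

62/15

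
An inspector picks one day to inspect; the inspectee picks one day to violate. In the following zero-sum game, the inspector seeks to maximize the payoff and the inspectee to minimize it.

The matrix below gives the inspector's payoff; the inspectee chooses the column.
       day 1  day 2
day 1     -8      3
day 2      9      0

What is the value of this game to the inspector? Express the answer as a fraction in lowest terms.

Row minima are -8 and 0, so the inspector's maximin is 0; column maxima are 9 and 3, so the inspectee's minimax is 3. These differ, so the equilibrium is in mixed strategies.
Let the inspector play day 1 with probability p. The inspectee is indifferent when −8p + 9(1−p) = 3p, giving p = 9/20.
Let the inspectee play day 1 with probability q. The inspector is indifferent when −8q + 3(1−q) = 9q, giving q = 3/20.
The value is -8·(3/20) + (3)·(17/20) = 27/20.

27/20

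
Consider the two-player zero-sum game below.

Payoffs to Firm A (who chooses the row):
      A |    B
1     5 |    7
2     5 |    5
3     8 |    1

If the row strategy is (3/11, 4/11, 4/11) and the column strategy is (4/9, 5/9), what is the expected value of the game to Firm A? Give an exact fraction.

493/99

Against (4/9, 5/9), each row's expected payoff is 1: 55/9; 2: 5; 3: 37/9.
Taking the (3/11, 4/11, 4/11)-weighted average: (3/11)·(55/9) + (4/11)·(5) + (4/11)·(37/9) = 493/99.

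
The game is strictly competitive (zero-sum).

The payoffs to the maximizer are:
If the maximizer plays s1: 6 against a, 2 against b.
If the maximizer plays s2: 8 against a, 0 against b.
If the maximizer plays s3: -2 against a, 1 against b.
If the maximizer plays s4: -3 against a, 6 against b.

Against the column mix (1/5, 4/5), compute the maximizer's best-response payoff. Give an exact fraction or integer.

s1: (6)·(1/5) + (2)·(4/5) = 14/5.
s2: (8)·(1/5) + (0)·(4/5) = 8/5.
s3: (-2)·(1/5) + (1)·(4/5) = 2/5.
s4: (-3)·(1/5) + (6)·(4/5) = 21/5.
The best pure response is s4 with expected payoff 21/5.

21/5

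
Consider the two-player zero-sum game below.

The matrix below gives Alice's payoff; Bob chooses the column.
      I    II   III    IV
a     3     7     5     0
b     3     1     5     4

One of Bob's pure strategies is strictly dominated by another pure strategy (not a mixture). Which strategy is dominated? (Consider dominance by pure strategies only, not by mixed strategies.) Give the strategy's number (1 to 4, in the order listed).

Bob prefers columns that give Alice less. Compare III with I: 3 < 5, 3 < 5.
So I strictly dominates III for Bob; III is strictly dominated.

3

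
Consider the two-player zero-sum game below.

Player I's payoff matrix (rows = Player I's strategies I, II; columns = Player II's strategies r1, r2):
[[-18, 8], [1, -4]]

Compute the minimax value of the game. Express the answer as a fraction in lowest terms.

Row minima are -18 and -4, so Player I's maximin is -4; column maxima are 1 and 8, so Player II's minimax is 1. These differ, so the equilibrium is in mixed strategies.
Let Player I play I with probability p. Player II is indifferent when −18p + (1−p) = 8p − 4(1−p), giving p = 5/31.
Let Player II play r1 with probability q. Player I is indifferent when −18q + 8(1−q) = q − 4(1−q), giving q = 12/31.
The value is -18·(12/31) + (8)·(19/31) = -64/31.

-64/31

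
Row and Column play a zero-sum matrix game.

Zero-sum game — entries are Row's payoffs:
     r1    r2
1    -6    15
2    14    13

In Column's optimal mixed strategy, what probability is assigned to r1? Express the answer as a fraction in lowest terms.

1/11

Row minima are -6 and 13, so Row's maximin is 13; column maxima are 14 and 15, so Column's minimax is 14. These differ, so the equilibrium is in mixed strategies.
Let Column play r1 with probability q. Row is indifferent when −6q + 15(1−q) = 14q + 13(1−q), giving q = 1/11.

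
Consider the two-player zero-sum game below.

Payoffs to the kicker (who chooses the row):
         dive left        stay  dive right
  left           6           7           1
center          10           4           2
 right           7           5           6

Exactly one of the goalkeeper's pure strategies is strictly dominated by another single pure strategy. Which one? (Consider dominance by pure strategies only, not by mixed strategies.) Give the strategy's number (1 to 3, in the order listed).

1

The goalkeeper prefers columns that give the kicker less. Compare dive left with dive right: 1 < 6, 2 < 10, 6 < 7.
So dive right strictly dominates dive left for the goalkeeper; dive left is strictly dominated.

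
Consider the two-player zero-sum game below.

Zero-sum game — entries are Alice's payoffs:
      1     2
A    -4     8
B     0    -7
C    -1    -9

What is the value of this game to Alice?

-28/19

Row C is strictly dominated by row B, so Alice never plays it.
The remaining 2×2 game on (A, B) × (1, 2) has no saddle point. Let Alice play A with probability p; indifference gives −4p = 8p − 7(1−p), so p = 7/19.
Similarly Bob's optimal q on 1 is 15/19, and the value is -4·(15/19) + (8)·(4/19) = -28/19.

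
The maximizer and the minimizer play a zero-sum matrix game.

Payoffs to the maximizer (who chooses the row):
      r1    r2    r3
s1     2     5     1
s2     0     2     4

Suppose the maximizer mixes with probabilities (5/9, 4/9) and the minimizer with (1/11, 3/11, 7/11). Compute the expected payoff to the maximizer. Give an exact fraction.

Against (1/11, 3/11, 7/11), each row's expected payoff is s1: 24/11; s2: 34/11.
Taking the (5/9, 4/9)-weighted average: (5/9)·(24/11) + (4/9)·(34/11) = 256/99.

256/99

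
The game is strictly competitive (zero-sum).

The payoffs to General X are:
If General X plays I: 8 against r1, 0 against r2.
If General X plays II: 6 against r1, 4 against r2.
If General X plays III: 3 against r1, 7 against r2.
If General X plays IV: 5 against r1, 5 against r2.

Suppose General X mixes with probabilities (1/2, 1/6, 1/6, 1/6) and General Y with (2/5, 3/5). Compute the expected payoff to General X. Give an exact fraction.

Against (2/5, 3/5), each row's expected payoff is I: 16/5; II: 24/5; III: 27/5; IV: 5.
Taking the (1/2, 1/6, 1/6, 1/6)-weighted average: (1/2)·(16/5) + (1/6)·(24/5) + (1/6)·(27/5) + (1/6)·(5) = 62/15.

62/15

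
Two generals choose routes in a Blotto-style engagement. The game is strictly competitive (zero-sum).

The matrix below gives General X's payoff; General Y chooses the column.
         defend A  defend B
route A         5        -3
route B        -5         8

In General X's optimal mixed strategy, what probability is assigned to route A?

Row minima are -3 and -5, so General X's maximin is -3; column maxima are 5 and 8, so General Y's minimax is 5. These differ, so the equilibrium is in mixed strategies.
Let General X play route A with probability p. General Y is indifferent when 5p − 5(1−p) = −3p + 8(1−p), giving p = 13/21.

13/21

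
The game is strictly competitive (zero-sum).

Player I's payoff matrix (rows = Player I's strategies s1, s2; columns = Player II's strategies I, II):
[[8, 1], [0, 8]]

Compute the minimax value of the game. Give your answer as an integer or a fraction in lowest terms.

Row minima are 1 and 0, so Player I's maximin is 1; column maxima are 8 and 8, so Player II's minimax is 8. These differ, so the equilibrium is in mixed strategies.
Let Player I play s1 with probability p. Player II is indifferent when 8p = p + 8(1−p), giving p = 8/15.
Let Player II play I with probability q. Player I is indifferent when 8q + (1−q) = 8(1−q), giving q = 7/15.
The value is 8·(7/15) + (1)·(8/15) = 64/15.

64/15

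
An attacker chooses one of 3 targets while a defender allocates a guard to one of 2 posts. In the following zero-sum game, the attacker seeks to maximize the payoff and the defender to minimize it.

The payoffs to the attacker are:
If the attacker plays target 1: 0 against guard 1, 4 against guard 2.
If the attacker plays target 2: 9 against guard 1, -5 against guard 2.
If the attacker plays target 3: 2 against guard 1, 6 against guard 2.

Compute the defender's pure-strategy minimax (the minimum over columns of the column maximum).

6

The worst case (largest entry) in each column is guard 1: 9, guard 2: 6.
The best (smallest) of these is 6.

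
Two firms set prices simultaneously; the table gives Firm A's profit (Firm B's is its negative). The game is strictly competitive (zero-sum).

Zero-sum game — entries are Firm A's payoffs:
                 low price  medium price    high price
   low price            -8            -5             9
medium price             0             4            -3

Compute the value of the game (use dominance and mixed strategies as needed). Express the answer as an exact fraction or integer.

Column medium price is strictly dominated by low price for Firm B (it gives Firm A more in every row).
The remaining 2×2 game on (low price, medium price) × (low price, high price) has no saddle point. Let Firm A play low price with probability p; indifference gives −8p = 9p − 3(1−p), so p = 3/20.
Similarly Firm B's optimal q on low price is 3/5, and the value is -8·(3/5) + (9)·(2/5) = -6/5.

-6/5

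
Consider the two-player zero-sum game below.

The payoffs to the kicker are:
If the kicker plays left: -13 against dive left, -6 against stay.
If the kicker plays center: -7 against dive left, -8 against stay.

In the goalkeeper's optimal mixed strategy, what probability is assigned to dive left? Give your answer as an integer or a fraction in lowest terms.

1/4

Row minima are -13 and -8, so the kicker's maximin is -8; column maxima are -7 and -6, so the goalkeeper's minimax is -7. These differ, so the equilibrium is in mixed strategies.
Let the goalkeeper play dive left with probability q. The kicker is indifferent when −13q − 6(1−q) = −7q − 8(1−q), giving q = 1/4.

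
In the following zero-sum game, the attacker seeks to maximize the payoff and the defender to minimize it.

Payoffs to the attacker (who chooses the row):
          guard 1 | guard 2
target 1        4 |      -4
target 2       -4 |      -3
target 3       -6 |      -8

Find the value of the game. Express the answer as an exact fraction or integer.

Row target 3 is strictly dominated by row target 2, so the attacker never plays it.
The remaining 2×2 game on (target 1, target 2) × (guard 1, guard 2) has no saddle point. Let the attacker play target 1 with probability p; indifference gives 4p − 4(1−p) = −4p − 3(1−p), so p = 1/9.
Similarly the defender's optimal q on guard 1 is 1/9, and the value is 4·(1/9) + (-4)·(8/9) = -28/9.

-28/9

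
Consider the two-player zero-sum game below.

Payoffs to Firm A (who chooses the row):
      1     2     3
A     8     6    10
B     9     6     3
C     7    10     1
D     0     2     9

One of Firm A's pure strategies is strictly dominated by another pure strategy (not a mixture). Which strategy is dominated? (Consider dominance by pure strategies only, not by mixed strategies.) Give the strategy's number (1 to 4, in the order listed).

Compare D with A: 8 > 0, 6 > 2, 10 > 9.
So A strictly dominates D for Firm A; D is strictly dominated.

4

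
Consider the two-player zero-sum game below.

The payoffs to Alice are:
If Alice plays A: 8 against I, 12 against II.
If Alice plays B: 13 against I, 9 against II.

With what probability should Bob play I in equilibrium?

3/8

Row minima are 8 and 9, so Alice's maximin is 9; column maxima are 13 and 12, so Bob's minimax is 12. These differ, so the equilibrium is in mixed strategies.
Let Bob play I with probability q. Alice is indifferent when 8q + 12(1−q) = 13q + 9(1−q), giving q = 3/8.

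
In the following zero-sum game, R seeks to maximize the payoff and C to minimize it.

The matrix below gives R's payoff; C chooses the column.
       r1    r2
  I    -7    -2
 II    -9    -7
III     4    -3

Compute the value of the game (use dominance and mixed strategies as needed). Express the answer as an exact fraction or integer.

Row II is strictly dominated by row I, so R never plays it.
The remaining 2×2 game on (I, III) × (r1, r2) has no saddle point. Let R play I with probability p; indifference gives −7p + 4(1−p) = −2p − 3(1−p), so p = 7/12.
Similarly C's optimal q on r1 is 1/12, and the value is -7·(1/12) + (-2)·(11/12) = -29/12.

-29/12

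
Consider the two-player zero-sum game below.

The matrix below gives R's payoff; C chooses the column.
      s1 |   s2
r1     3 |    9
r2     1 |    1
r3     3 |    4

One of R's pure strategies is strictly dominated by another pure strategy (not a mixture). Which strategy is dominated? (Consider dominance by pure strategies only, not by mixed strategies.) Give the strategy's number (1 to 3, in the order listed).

Compare r2 with r1: 3 > 1, 9 > 1.
So r1 strictly dominates r2 for R; r2 is strictly dominated.

2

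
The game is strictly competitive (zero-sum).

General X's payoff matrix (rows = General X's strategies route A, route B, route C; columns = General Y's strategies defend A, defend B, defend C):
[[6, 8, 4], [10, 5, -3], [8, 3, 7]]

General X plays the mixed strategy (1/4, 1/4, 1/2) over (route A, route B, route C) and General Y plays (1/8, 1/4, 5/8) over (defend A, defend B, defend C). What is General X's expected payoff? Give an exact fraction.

145/32

Against (1/8, 1/4, 5/8), each row's expected payoff is route A: 21/4; route B: 5/8; route C: 49/8.
Taking the (1/4, 1/4, 1/2)-weighted average: (1/4)·(21/4) + (1/4)·(5/8) + (1/2)·(49/8) = 145/32.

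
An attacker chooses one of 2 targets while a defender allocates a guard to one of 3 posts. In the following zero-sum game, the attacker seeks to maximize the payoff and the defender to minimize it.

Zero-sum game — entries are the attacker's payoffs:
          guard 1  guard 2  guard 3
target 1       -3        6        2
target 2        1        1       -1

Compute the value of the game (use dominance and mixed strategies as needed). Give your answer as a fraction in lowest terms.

Column guard 2 is strictly dominated by guard 3 for the defender (it gives the attacker more in every row).
The remaining 2×2 game on (target 1, target 2) × (guard 1, guard 3) has no saddle point. Let the attacker play target 1 with probability p; indifference gives −3p + (1−p) = 2p − (1−p), so p = 2/7.
Similarly the defender's optimal q on guard 1 is 3/7, and the value is -3·(3/7) + (2)·(4/7) = -1/7.

-1/7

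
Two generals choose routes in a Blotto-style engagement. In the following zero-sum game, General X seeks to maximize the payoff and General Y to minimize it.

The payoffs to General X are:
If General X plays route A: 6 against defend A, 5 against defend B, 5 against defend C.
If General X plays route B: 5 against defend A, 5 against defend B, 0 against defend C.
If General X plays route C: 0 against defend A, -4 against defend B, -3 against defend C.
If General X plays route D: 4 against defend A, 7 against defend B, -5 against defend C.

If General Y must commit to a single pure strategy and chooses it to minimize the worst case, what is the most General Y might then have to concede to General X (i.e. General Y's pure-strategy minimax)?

5

The worst case (largest entry) in each column is defend A: 6, defend B: 7, defend C: 5.
The best (smallest) of these is 5.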